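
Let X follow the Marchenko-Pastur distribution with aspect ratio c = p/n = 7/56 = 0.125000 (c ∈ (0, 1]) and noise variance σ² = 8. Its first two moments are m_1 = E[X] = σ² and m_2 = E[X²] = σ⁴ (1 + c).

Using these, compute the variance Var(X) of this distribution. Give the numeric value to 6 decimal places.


m_1 = E[X] = σ² = 8, so m_1² = 64.
m_2 = E[X²] = σ⁴ (1 + c) = 64 · (1 + 0.125000) = 64 · 1.125000 = 72.000000.
(Note m_2 − m_1² simplifies to c · σ⁴ = 0.125000 · 64.)

Var(X) = m_2 − m_1² = 72.000000 − 64 = 8.000000.


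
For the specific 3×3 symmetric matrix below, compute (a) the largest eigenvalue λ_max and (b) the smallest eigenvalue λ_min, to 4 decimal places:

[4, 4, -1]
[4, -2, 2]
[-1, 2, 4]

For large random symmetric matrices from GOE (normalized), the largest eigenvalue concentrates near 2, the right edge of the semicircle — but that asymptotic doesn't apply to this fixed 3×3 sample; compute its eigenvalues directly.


Since M is real symmetric, all three eigenvalues are real; they are the roots of det(λI − M) = λ³ − (tr M) λ² + s λ − det M, where s is the sum of the principal 2×2 minors.
tr M = 4 + (-2) + 4 = 6.
s = (4·(-2) − 4²) + (4·4 − (-1)²) + ((-2)·4 − 2²) = -24 + 15 + (-12) = -21.
det M (expand along row 1) = 4·(-12) − 4·18 + (-1)·6 = -126.
Characteristic polynomial: λ³ − 6λ² − 21λ + 126 = 0.
Substitute λ = y + (tr M)/3 = y + 2.000000 to remove the quadratic term: y³ + p·y + q = 0 with p = s − (tr M)²/3 = -33.000000 and q = −2(tr M)³/27 + (tr M)·s/3 − det M = 68.000000.
Three real roots ⇒ use the trigonometric (Viète) form: r = 2√(−p/3) = 6.633250, φ = arccos(3q/(p·r)) = arccos(-0.931944) = 2.770534 rad.
y_k = r·cos(φ/3 − 2πk/3) for k = 0, 1, 2 gives y = 4.000000, 2.582576, -6.582576.
λ_k = y_k + 2.000000 gives λ = 6.0000, 4.5826, -4.5826 (check: the sum is 6.0000 = tr M).

Hence λ_max = 6.0000 and λ_min = -4.5826.


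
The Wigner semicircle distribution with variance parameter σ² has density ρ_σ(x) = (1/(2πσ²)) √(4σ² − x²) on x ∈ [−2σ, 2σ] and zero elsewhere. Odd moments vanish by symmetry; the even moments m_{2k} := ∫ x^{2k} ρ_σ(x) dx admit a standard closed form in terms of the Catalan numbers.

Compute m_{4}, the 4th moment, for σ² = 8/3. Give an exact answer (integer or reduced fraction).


By the scaled semicircle moment identity, m_{2k} = σ^{2k} · C_k with k = 2.
C_2 = (1/(k+1)) · C(2k, k) = (1/3) · C(4, 2) = (1/3) · 6 = 2.
σ^{2k} = (σ²)^k = (8/3)^2 = 64/9.

Therefore m_{4} = σ^{4} · C_2 = (64/9) · 2 = 128/9.


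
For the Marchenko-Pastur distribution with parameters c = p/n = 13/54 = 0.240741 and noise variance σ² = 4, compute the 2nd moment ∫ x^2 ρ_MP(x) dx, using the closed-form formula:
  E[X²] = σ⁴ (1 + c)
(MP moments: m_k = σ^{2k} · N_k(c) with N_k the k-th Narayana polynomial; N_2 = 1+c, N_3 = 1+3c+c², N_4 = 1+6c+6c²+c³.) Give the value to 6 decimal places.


E[X²] = σ⁴ (1 + c) (second MP moment). With σ² = 4 (so σ⁴ = 16) and c = 13/54 = 0.240741: E[X²] = 16 · (1 + 0.240741) = 16 · 1.240741.

So E[X^2] = 19.851852.


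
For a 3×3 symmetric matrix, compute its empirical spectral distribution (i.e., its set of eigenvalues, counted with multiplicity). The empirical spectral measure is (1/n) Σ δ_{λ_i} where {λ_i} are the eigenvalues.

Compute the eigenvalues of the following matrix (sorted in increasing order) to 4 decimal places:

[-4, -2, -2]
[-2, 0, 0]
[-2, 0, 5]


Since M is real symmetric, all three eigenvalues are real; they are the roots of det(λI − M) = λ³ − (tr M) λ² + s λ − det M, where s is the sum of the principal 2×2 minors.
tr M = -4 + 0 + 5 = 1.
s = ((-4)·0 − (-2)²) + ((-4)·5 − (-2)²) + (0·5 − 0²) = -4 + (-24) + 0 = -28.
det M (expand along row 1) = (-4)·0 − (-2)·(-10) + (-2)·0 = -20.
Characteristic polynomial: λ³ − λ² − 28λ + 20 = 0.
Substitute λ = y + (tr M)/3 = y + 0.333333 to remove the quadratic term: y³ + p·y + q = 0 with p = s − (tr M)²/3 = -28.333333 and q = −2(tr M)³/27 + (tr M)·s/3 − det M = 10.592593.
Three real roots ⇒ use the trigonometric (Viète) form: r = 2√(−p/3) = 6.146363, φ = arccos(3q/(p·r)) = arccos(-0.182477) = 1.754301 rad.
y_k = r·cos(φ/3 − 2πk/3) for k = 0, 1, 2 gives y = 5.125087, 0.375728, -5.500816.
λ_k = y_k + 0.333333 gives λ = 5.4584, 0.7091, -5.1675 (check: the sum is 1.0000 = tr M).

Eigenvalues sorted in increasing order: [-5.1675, 0.7091, 5.4584].


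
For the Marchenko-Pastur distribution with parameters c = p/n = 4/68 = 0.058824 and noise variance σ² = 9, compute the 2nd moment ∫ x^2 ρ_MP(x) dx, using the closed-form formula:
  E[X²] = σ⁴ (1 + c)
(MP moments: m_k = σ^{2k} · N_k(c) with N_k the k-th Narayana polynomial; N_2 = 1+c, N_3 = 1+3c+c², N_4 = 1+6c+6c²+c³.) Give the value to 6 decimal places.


E[X²] = σ⁴ (1 + c) (second MP moment). With σ² = 9 (so σ⁴ = 81) and c = 4/68 = 0.058824: E[X²] = 81 · (1 + 0.058824) = 81 · 1.058824.

So E[X^2] = 85.764706.


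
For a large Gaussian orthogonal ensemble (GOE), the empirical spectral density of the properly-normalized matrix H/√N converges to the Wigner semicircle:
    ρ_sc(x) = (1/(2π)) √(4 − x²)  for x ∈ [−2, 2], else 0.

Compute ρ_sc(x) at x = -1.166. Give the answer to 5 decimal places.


ρ_sc(x) = (1/(2π)) √(4 − x²). With x = -1.166:
  4 − x² = 4 − (-1.166)² = 4 − 1.359556 = 2.640444.
  √(4 − x²) = 1.624944.
  1/(2π) = 0.159155.
  ρ_sc(-1.166) = 0.159155 · 1.624944 = 0.258618.

Rounded to 5 decimal places: ρ_sc(-1.166) ≈ 0.25862.


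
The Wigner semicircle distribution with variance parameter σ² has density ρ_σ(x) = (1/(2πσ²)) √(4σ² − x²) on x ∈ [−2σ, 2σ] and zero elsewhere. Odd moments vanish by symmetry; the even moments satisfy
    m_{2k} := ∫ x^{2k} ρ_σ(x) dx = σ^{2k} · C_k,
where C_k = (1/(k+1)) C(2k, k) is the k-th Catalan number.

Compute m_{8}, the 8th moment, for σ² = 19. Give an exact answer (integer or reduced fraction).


By the scaled semicircle moment identity, m_{2k} = σ^{2k} · C_k with k = 4.
C_4 = (1/(k+1)) · C(2k, k) = (1/5) · C(8, 4) = (1/5) · 70 = 14.
σ^{2k} = (σ²)^k = (19)^4 = 130321.

Therefore m_{8} = σ^{8} · C_4 = 130321 · 14 = 1824494.


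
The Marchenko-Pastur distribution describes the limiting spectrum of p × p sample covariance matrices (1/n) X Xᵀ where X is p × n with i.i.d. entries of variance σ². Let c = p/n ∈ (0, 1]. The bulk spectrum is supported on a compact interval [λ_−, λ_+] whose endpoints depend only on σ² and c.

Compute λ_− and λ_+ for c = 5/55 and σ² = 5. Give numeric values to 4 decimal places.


c = 5/55 = 0.090909; √c = 0.301511.
λ_− = σ² (1 − √c)² = 5 · (1 − 0.301511)² = 5 · (0.698489)² = 2.439432.
λ_+ = σ² (1 + √c)² = 5 · (1 + 0.301511)² = 5 · (1.301511)² = 8.469659.

Rounded to 4 decimal places: λ_− ≈ 2.4394, λ_+ ≈ 8.4697.


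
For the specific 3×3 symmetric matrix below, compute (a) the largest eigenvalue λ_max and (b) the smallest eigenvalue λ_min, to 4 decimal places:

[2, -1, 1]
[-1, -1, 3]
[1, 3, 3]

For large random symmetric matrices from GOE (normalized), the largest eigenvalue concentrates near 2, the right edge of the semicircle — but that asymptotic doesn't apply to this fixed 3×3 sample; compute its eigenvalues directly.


Since M is real symmetric, all three eigenvalues are real; they are the roots of det(λI − M) = λ³ − (tr M) λ² + s λ − det M, where s is the sum of the principal 2×2 minors.
tr M = 2 + (-1) + 3 = 4.
s = (2·(-1) − (-1)²) + (2·3 − 1²) + ((-1)·3 − 3²) = -3 + 5 + (-12) = -10.
det M (expand along row 1) = 2·(-12) − (-1)·(-6) + 1·(-2) = -32.
Characteristic polynomial: λ³ − 4λ² − 10λ + 32 = 0.
Substitute λ = y + (tr M)/3 = y + 1.333333 to remove the quadratic term: y³ + p·y + q = 0 with p = s − (tr M)²/3 = -15.333333 and q = −2(tr M)³/27 + (tr M)·s/3 − det M = 13.925926.
Three real roots ⇒ use the trigonometric (Viète) form: r = 2√(−p/3) = 4.521553, φ = arccos(3q/(p·r)) = arccos(-0.602589) = 2.217537 rad.
y_k = r·cos(φ/3 − 2πk/3) for k = 0, 1, 2 gives y = 3.341526, 0.967225, -4.308752.
λ_k = y_k + 1.333333 gives λ = 4.6749, 2.3006, -2.9754 (check: the sum is 4.0000 = tr M).

Hence λ_max = 4.6749 and λ_min = -2.9754.


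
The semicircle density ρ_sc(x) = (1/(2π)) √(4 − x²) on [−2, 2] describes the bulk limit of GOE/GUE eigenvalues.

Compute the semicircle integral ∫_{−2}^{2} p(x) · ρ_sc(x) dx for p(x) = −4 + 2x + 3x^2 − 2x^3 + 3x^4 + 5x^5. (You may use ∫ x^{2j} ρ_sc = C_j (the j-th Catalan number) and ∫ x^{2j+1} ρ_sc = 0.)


Write p(x) = Σ a_i x^i, split into monomials and integrate each against ρ_sc separately.
Using ∫ x^{2j} ρ_sc = C_j = (1/(j+1)) C(2j, j) (Catalan numbers) and ∫ x^{2j+1} ρ_sc = 0 (odd monomials vanish by symmetry):
  i = 0 (even): a_0 · C_{0} = -4 · 1 = -4
  i = 1 (odd): ∫ x^1 ρ_sc = 0 (vanishes)
  i = 2 (even): a_2 · C_{1} = 3 · 1 = 3
  i = 3 (odd): ∫ x^3 ρ_sc = 0 (vanishes)
  i = 4 (even): a_4 · C_{2} = 3 · 2 = 6
  i = 5 (odd): ∫ x^5 ρ_sc = 0 (vanishes)

Summing the contributions: ∫_{−2}^{2} p(x) ρ_sc(x) dx = (-4) + 3 + 6 = 5.


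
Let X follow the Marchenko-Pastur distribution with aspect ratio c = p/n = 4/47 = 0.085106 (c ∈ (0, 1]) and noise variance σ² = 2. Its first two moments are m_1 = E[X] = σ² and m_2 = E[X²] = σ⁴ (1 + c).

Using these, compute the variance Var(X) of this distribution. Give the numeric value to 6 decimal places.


m_1 = E[X] = σ² = 2, so m_1² = 4.
m_2 = E[X²] = σ⁴ (1 + c) = 4 · (1 + 0.085106) = 4 · 1.085106 = 4.340426.
(Note m_2 − m_1² simplifies to c · σ⁴ = 0.085106 · 4.)

Var(X) = m_2 − m_1² = 4.340426 − 4 = 0.340426.


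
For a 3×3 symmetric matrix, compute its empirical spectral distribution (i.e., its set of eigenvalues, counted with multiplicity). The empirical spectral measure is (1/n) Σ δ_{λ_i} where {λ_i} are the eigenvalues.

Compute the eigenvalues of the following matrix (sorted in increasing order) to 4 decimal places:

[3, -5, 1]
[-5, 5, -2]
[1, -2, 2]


Since M is real symmetric, all three eigenvalues are real; they are the roots of det(λI − M) = λ³ − (tr M) λ² + s λ − det M, where s is the sum of the principal 2×2 minors.
tr M = 3 + 5 + 2 = 10.
s = (3·5 − (-5)²) + (3·2 − 1²) + (5·2 − (-2)²) = -10 + 5 + 6 = 1.
det M (expand along row 1) = 3·6 − (-5)·(-8) + 1·5 = -17.
Characteristic polynomial: λ³ − 10λ² + λ + 17 = 0.
Substitute λ = y + (tr M)/3 = y + 3.333333 to remove the quadratic term: y³ + p·y + q = 0 with p = s − (tr M)²/3 = -32.333333 and q = −2(tr M)³/27 + (tr M)·s/3 − det M = -53.740741.
Three real roots ⇒ use the trigonometric (Viète) form: r = 2√(−p/3) = 6.565905, φ = arccos(3q/(p·r)) = arccos(0.759416) = 0.708381 rad.
y_k = r·cos(φ/3 − 2πk/3) for k = 0, 1, 2 gives y = 6.383710, -1.861622, -4.522088.
λ_k = y_k + 3.333333 gives λ = 9.7170, 1.4717, -1.1888 (check: the sum is 10.0000 = tr M).

Eigenvalues sorted in increasing order: [-1.1888, 1.4717, 9.7170].


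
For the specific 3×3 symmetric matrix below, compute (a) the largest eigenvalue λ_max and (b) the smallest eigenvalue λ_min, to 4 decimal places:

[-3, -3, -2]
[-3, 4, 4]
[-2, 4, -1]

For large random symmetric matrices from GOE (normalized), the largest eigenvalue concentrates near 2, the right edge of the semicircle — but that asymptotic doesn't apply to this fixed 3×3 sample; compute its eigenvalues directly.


Since M is real symmetric, all three eigenvalues are real; they are the roots of det(λI − M) = λ³ − (tr M) λ² + s λ − det M, where s is the sum of the principal 2×2 minors.
tr M = -3 + 4 + (-1) = 0.
s = ((-3)·4 − (-3)²) + ((-3)·(-1) − (-2)²) + (4·(-1) − 4²) = -21 + (-1) + (-20) = -42.
det M (expand along row 1) = (-3)·(-20) − (-3)·11 + (-2)·(-4) = 101.
Characteristic polynomial: λ³ − 42λ − 101 = 0.
Substitute λ = y + (tr M)/3 = y + 0.000000 to remove the quadratic term: y³ + p·y + q = 0 with p = s − (tr M)²/3 = -42.000000 and q = −2(tr M)³/27 + (tr M)·s/3 − det M = -101.000000.
Three real roots ⇒ use the trigonometric (Viète) form: r = 2√(−p/3) = 7.483315, φ = arccos(3q/(p·r)) = arccos(0.964049) = 0.268954 rad.
y_k = r·cos(φ/3 − 2πk/3) for k = 0, 1, 2 gives y = 7.453262, -3.146403, -4.306859.
λ_k = y_k + 0.000000 gives λ = 7.4533, -3.1464, -4.3069 (check: the sum is 0.0000 = tr M).

Hence λ_max = 7.4533 and λ_min = -4.3069.


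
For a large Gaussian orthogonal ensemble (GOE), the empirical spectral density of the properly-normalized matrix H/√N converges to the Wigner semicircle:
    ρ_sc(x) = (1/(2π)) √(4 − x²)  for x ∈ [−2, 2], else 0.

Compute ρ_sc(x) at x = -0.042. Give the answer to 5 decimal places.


ρ_sc(x) = (1/(2π)) √(4 − x²). With x = -0.042:
  4 − x² = 4 − (-0.042)² = 4 − 0.001764 = 3.998236.
  √(4 − x²) = 1.999559.
  1/(2π) = 0.159155.
  ρ_sc(-0.042) = 0.159155 · 1.999559 = 0.318240.

Rounded to 5 decimal places: ρ_sc(-0.042) ≈ 0.31824.


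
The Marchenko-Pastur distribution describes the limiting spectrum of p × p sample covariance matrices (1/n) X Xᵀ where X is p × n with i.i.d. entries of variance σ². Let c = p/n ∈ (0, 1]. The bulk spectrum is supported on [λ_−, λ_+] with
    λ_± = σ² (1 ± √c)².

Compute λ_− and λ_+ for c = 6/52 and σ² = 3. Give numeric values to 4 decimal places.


c = 6/52 = 0.115385; √c = 0.339683.
λ_− = σ² (1 − √c)² = 3 · (1 − 0.339683)² = 3 · (0.660317)² = 1.308055.
λ_+ = σ² (1 + √c)² = 3 · (1 + 0.339683)² = 3 · (1.339683)² = 5.384253.

Rounded to 4 decimal places: λ_− ≈ 1.3081, λ_+ ≈ 5.3843.


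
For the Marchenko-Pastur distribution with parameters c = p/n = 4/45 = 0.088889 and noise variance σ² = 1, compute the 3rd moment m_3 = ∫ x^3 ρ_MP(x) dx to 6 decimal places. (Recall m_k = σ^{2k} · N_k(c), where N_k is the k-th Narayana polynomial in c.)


E[X³] = σ⁶ (1 + 3c + c²) (third MP moment). With σ² = 1 (so σ⁶ = 1) and c = 4/45 = 0.088889: E[X³] = 1 · (1 + 3·0.088889 + (0.088889)²) = 1 · 1.274568.

So E[X^3] = 1.274568.


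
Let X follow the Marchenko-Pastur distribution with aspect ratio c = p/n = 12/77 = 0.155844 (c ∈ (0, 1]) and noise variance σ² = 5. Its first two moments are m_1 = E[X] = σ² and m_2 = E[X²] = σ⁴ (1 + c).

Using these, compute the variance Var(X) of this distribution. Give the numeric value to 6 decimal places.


m_1 = E[X] = σ² = 5, so m_1² = 25.
m_2 = E[X²] = σ⁴ (1 + c) = 25 · (1 + 0.155844) = 25 · 1.155844 = 28.896104.
(Note m_2 − m_1² simplifies to c · σ⁴ = 0.155844 · 25.)

Var(X) = m_2 − m_1² = 28.896104 − 25 = 3.896104.


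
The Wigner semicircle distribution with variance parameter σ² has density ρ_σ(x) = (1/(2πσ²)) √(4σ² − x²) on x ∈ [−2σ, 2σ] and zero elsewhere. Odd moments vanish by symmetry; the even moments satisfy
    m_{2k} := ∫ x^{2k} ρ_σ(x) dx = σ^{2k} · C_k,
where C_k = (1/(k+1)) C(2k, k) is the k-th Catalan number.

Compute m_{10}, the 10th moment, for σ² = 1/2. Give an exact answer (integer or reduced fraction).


By the scaled semicircle moment identity, m_{2k} = σ^{2k} · C_k with k = 5.
C_5 = (1/(k+1)) · C(2k, k) = (1/6) · C(10, 5) = (1/6) · 252 = 42.
σ^{2k} = (σ²)^k = (1/2)^5 = 1/32.

Therefore m_{10} = σ^{10} · C_5 = (1/32) · 42 = 21/16.


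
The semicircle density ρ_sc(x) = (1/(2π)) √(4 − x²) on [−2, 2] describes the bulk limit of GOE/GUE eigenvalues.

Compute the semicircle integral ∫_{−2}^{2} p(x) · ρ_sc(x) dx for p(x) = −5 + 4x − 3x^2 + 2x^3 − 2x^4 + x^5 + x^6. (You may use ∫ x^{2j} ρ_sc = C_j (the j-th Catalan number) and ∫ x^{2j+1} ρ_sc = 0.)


Write p(x) = Σ a_i x^i, split into monomials and integrate each against ρ_sc separately.
Using ∫ x^{2j} ρ_sc = C_j = (1/(j+1)) C(2j, j) (Catalan numbers) and ∫ x^{2j+1} ρ_sc = 0 (odd monomials vanish by symmetry):
  i = 0 (even): a_0 · C_{0} = -5 · 1 = -5
  i = 1 (odd): ∫ x^1 ρ_sc = 0 (vanishes)
  i = 2 (even): a_2 · C_{1} = -3 · 1 = -3
  i = 3 (odd): ∫ x^3 ρ_sc = 0 (vanishes)
  i = 4 (even): a_4 · C_{2} = -2 · 2 = -4
  i = 5 (odd): ∫ x^5 ρ_sc = 0 (vanishes)
  i = 6 (even): a_6 · C_{3} = 1 · 5 = 5

Summing the contributions: ∫_{−2}^{2} p(x) ρ_sc(x) dx = (-5) + (-3) + (-4) + 5 = -7.


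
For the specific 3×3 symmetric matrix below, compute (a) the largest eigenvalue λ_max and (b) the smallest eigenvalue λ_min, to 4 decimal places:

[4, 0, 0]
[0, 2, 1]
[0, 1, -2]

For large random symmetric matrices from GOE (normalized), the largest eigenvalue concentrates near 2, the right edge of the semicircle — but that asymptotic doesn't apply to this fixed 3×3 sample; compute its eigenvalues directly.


Since M is real symmetric, all three eigenvalues are real; they are the roots of det(λI − M) = λ³ − (tr M) λ² + s λ − det M, where s is the sum of the principal 2×2 minors.
tr M = 4 + 2 + (-2) = 4.
s = (4·2 − 0²) + (4·(-2) − 0²) + (2·(-2) − 1²) = 8 + (-8) + (-5) = -5.
det M (expand along row 1) = 4·(-5) − 0·0 + 0·0 = -20.
Characteristic polynomial: λ³ − 4λ² − 5λ + 20 = 0.
Substitute λ = y + (tr M)/3 = y + 1.333333 to remove the quadratic term: y³ + p·y + q = 0 with p = s − (tr M)²/3 = -10.333333 and q = −2(tr M)³/27 + (tr M)·s/3 − det M = 8.592593.
Three real roots ⇒ use the trigonometric (Viète) form: r = 2√(−p/3) = 3.711843, φ = arccos(3q/(p·r)) = arccos(-0.672071) = 2.307799 rad.
y_k = r·cos(φ/3 − 2πk/3) for k = 0, 1, 2 gives y = 2.666667, 0.902735, -3.569401.
λ_k = y_k + 1.333333 gives λ = 4.0000, 2.2361, -2.2361 (check: the sum is 4.0000 = tr M).

Hence λ_max = 4.0000 and λ_min = -2.2361.


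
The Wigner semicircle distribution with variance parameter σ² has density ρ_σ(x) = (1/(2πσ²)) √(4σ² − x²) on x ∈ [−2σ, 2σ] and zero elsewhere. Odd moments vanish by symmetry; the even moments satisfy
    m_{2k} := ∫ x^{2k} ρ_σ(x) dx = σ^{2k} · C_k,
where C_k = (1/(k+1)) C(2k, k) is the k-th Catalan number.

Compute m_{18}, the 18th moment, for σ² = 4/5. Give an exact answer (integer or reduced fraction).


By the scaled semicircle moment identity, m_{2k} = σ^{2k} · C_k with k = 9.
C_9 = (1/(k+1)) · C(2k, k) = (1/10) · C(18, 9) = (1/10) · 48620 = 4862.
σ^{2k} = (σ²)^k = (4/5)^9 = 262144/1953125.

Therefore m_{18} = σ^{18} · C_9 = (262144/1953125) · 4862 = 1274544128/1953125.


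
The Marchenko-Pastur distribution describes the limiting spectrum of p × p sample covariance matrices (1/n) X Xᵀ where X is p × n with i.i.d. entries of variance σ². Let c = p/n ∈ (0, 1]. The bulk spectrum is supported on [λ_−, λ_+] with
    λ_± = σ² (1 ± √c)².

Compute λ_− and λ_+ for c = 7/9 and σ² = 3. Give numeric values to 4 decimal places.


c = 7/9 = 0.777778; √c = 0.881917.
λ_− = σ² (1 − √c)² = 3 · (1 − 0.881917)² = 3 · (0.118083)² = 0.041831.
λ_+ = σ² (1 + √c)² = 3 · (1 + 0.881917)² = 3 · (1.881917)² = 10.624836.

Rounded to 4 decimal places: λ_− ≈ 0.0418, λ_+ ≈ 10.6248.


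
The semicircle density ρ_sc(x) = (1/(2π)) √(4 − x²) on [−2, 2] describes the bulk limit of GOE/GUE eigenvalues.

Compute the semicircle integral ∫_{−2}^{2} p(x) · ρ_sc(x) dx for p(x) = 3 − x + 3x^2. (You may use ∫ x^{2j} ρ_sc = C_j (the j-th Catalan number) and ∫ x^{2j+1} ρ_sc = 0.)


Write p(x) = Σ a_i x^i, split into monomials and integrate each against ρ_sc separately.
Using ∫ x^{2j} ρ_sc = C_j = (1/(j+1)) C(2j, j) (Catalan numbers) and ∫ x^{2j+1} ρ_sc = 0 (odd monomials vanish by symmetry):
  i = 0 (even): a_0 · C_{0} = 3 · 1 = 3
  i = 1 (odd): ∫ x^1 ρ_sc = 0 (vanishes)
  i = 2 (even): a_2 · C_{1} = 3 · 1 = 3

Summing the contributions: ∫_{−2}^{2} p(x) ρ_sc(x) dx = 3 + 3 = 6.


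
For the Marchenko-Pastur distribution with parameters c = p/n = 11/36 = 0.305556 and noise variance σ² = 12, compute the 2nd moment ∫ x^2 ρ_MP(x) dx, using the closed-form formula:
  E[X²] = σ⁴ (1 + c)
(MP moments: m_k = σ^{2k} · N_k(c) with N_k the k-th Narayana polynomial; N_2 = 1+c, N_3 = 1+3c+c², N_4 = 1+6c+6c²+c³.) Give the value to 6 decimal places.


E[X²] = σ⁴ (1 + c) (second MP moment). With σ² = 12 (so σ⁴ = 144) and c = 11/36 = 0.305556: E[X²] = 144 · (1 + 0.305556) = 144 · 1.305556.

So E[X^2] = 188.000000.


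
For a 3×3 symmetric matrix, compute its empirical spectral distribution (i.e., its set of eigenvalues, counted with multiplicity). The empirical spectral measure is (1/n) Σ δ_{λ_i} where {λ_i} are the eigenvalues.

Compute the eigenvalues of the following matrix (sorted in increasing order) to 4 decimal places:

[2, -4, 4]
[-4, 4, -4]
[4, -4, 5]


Since M is real symmetric, all three eigenvalues are real; they are the roots of det(λI − M) = λ³ − (tr M) λ² + s λ − det M, where s is the sum of the principal 2×2 minors.
tr M = 2 + 4 + 5 = 11.
s = (2·4 − (-4)²) + (2·5 − 4²) + (4·5 − (-4)²) = -8 + (-6) + 4 = -10.
det M (expand along row 1) = 2·4 − (-4)·(-4) + 4·0 = -8.
Characteristic polynomial: λ³ − 11λ² − 10λ + 8 = 0.
Substitute λ = y + (tr M)/3 = y + 3.666667 to remove the quadratic term: y³ + p·y + q = 0 with p = s − (tr M)²/3 = -50.333333 and q = −2(tr M)³/27 + (tr M)·s/3 − det M = -127.259259.
Three real roots ⇒ use the trigonometric (Viète) form: r = 2√(−p/3) = 8.192137, φ = arccos(3q/(p·r)) = arccos(0.925886) = 0.387421 rad.
y_k = r·cos(φ/3 − 2πk/3) for k = 0, 1, 2 gives y = 8.123921, -3.148306, -4.975615.
λ_k = y_k + 3.666667 gives λ = 11.7906, 0.5184, -1.3089 (check: the sum is 11.0000 = tr M).

Eigenvalues sorted in increasing order: [-1.3089, 0.5184, 11.7906].


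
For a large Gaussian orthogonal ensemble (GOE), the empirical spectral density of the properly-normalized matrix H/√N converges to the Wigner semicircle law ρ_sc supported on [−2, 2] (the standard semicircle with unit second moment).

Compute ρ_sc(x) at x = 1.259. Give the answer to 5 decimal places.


ρ_sc(x) = (1/(2π)) √(4 − x²). With x = 1.259:
  4 − x² = 4 − (1.259)² = 4 − 1.585081 = 2.414919.
  √(4 − x²) = 1.554001.
  1/(2π) = 0.159155.
  ρ_sc(1.259) = 0.159155 · 1.554001 = 0.247327.

Rounded to 5 decimal places: ρ_sc(1.259) ≈ 0.24733.


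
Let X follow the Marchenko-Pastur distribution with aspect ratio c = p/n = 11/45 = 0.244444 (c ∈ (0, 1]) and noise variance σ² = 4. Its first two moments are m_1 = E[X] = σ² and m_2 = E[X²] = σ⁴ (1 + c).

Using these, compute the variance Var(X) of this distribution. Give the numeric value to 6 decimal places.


m_1 = E[X] = σ² = 4, so m_1² = 16.
m_2 = E[X²] = σ⁴ (1 + c) = 16 · (1 + 0.244444) = 16 · 1.244444 = 19.911111.
(Note m_2 − m_1² simplifies to c · σ⁴ = 0.244444 · 16.)

Var(X) = m_2 − m_1² = 19.911111 − 16 = 3.911111.


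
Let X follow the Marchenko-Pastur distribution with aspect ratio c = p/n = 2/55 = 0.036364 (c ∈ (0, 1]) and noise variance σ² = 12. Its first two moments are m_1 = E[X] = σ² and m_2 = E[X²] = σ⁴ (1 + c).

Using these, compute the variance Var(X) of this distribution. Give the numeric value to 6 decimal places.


m_1 = E[X] = σ² = 12, so m_1² = 144.
m_2 = E[X²] = σ⁴ (1 + c) = 144 · (1 + 0.036364) = 144 · 1.036364 = 149.236364.
(Note m_2 − m_1² simplifies to c · σ⁴ = 0.036364 · 144.)

Var(X) = m_2 − m_1² = 149.236364 − 144 = 5.236364.


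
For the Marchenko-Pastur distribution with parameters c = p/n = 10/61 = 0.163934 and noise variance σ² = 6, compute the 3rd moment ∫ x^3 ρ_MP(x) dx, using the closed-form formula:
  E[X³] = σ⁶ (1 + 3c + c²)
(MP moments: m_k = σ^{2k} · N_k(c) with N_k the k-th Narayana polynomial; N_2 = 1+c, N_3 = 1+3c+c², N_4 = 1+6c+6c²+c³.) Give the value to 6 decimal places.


E[X³] = σ⁶ (1 + 3c + c²) (third MP moment). With σ² = 6 (so σ⁶ = 216) and c = 10/61 = 0.163934: E[X³] = 216 · (1 + 3·0.163934 + (0.163934)²) = 216 · 1.518678.

So E[X^3] = 328.034399.


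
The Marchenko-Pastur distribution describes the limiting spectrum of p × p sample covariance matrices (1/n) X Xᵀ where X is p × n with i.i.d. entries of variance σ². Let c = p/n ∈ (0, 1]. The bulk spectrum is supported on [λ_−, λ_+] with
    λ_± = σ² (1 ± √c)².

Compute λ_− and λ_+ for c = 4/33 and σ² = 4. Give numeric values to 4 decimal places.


c = 4/33 = 0.121212; √c = 0.348155.
λ_− = σ² (1 − √c)² = 4 · (1 − 0.348155)² = 4 · (0.651845)² = 1.699606.
λ_+ = σ² (1 + √c)² = 4 · (1 + 0.348155)² = 4 · (1.348155)² = 7.270091.

Rounded to 4 decimal places: λ_− ≈ 1.6996, λ_+ ≈ 7.2701.


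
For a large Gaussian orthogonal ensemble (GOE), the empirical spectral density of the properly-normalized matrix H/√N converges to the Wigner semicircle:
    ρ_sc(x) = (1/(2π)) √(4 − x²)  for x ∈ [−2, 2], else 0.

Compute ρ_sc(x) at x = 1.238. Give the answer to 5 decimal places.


ρ_sc(x) = (1/(2π)) √(4 − x²). With x = 1.238:
  4 − x² = 4 − (1.238)² = 4 − 1.532644 = 2.467356.
  √(4 − x²) = 1.570782.
  1/(2π) = 0.159155.
  ρ_sc(1.238) = 0.159155 · 1.570782 = 0.249998.

Rounded to 5 decimal places: ρ_sc(1.238) ≈ 0.25000.


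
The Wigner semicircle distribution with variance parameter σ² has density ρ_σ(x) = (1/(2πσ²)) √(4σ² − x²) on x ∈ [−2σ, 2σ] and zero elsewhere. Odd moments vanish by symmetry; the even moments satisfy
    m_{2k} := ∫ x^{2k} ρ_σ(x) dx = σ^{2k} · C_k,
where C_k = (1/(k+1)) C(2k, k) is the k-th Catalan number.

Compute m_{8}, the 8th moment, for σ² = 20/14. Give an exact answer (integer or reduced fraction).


By the scaled semicircle moment identity, m_{2k} = σ^{2k} · C_k with k = 4.
C_4 = (1/(k+1)) · C(2k, k) = (1/5) · C(8, 4) = (1/5) · 70 = 14.
σ^{2k} = (σ²)^k = (20/14)^4 = 10000/2401.

Therefore m_{8} = σ^{8} · C_4 = (10000/2401) · 14 = 20000/343.


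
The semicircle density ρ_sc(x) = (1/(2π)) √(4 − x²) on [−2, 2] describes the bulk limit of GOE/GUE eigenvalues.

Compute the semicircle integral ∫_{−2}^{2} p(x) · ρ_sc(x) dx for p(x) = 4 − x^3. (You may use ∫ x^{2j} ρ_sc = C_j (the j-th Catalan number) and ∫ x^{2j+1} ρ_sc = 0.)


Write p(x) = Σ a_i x^i, split into monomials and integrate each against ρ_sc separately.
Using ∫ x^{2j} ρ_sc = C_j = (1/(j+1)) C(2j, j) (Catalan numbers) and ∫ x^{2j+1} ρ_sc = 0 (odd monomials vanish by symmetry):
  i = 0 (even): a_0 · C_{0} = 4 · 1 = 4
  i = 3 (odd): ∫ x^3 ρ_sc = 0 (vanishes)

Summing the contributions: ∫_{−2}^{2} p(x) ρ_sc(x) dx = 4.


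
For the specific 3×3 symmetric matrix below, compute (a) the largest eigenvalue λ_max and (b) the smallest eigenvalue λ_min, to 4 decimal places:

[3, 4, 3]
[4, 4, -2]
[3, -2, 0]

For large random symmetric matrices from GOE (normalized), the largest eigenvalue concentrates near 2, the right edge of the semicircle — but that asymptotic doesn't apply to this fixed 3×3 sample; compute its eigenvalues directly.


Since M is real symmetric, all three eigenvalues are real; they are the roots of det(λI − M) = λ³ − (tr M) λ² + s λ − det M, where s is the sum of the principal 2×2 minors.
tr M = 3 + 4 + 0 = 7.
s = (3·4 − 4²) + (3·0 − 3²) + (4·0 − (-2)²) = -4 + (-9) + (-4) = -17.
det M (expand along row 1) = 3·(-4) − 4·6 + 3·(-20) = -96.
Characteristic polynomial: λ³ − 7λ² − 17λ + 96 = 0.
Substitute λ = y + (tr M)/3 = y + 2.333333 to remove the quadratic term: y³ + p·y + q = 0 with p = s − (tr M)²/3 = -33.333333 and q = −2(tr M)³/27 + (tr M)·s/3 − det M = 30.925926.
Three real roots ⇒ use the trigonometric (Viète) form: r = 2√(−p/3) = 6.666667, φ = arccos(3q/(p·r)) = arccos(-0.417500) = 2.001489 rad.
y_k = r·cos(φ/3 − 2πk/3) for k = 0, 1, 2 gives y = 5.237202, 0.953810, -6.191012.
λ_k = y_k + 2.333333 gives λ = 7.5705, 3.2871, -3.8577 (check: the sum is 7.0000 = tr M).

Hence λ_max = 7.5705 and λ_min = -3.8577.


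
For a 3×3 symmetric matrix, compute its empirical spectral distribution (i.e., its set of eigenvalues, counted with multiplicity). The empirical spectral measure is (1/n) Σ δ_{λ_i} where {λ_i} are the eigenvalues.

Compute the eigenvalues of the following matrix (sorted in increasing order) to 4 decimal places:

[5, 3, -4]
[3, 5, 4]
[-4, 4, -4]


Since M is real symmetric, all three eigenvalues are real; they are the roots of det(λI − M) = λ³ − (tr M) λ² + s λ − det M, where s is the sum of the principal 2×2 minors.
tr M = 5 + 5 + (-4) = 6.
s = (5·5 − 3²) + (5·(-4) − (-4)²) + (5·(-4) − 4²) = 16 + (-36) + (-36) = -56.
det M (expand along row 1) = 5·(-36) − 3·4 + (-4)·32 = -320.
Characteristic polynomial: λ³ − 6λ² − 56λ + 320 = 0.
Substitute λ = y + (tr M)/3 = y + 2.000000 to remove the quadratic term: y³ + p·y + q = 0 with p = s − (tr M)²/3 = -68.000000 and q = −2(tr M)³/27 + (tr M)·s/3 − det M = 192.000000.
Three real roots ⇒ use the trigonometric (Viète) form: r = 2√(−p/3) = 9.521905, φ = arccos(3q/(p·r)) = arccos(-0.889590) = 2.667242 rad.
y_k = r·cos(φ/3 − 2πk/3) for k = 0, 1, 2 gives y = 6.000000, 3.403124, -9.403124.
λ_k = y_k + 2.000000 gives λ = 8.0000, 5.4031, -7.4031 (check: the sum is 6.0000 = tr M).

Eigenvalues sorted in increasing order: [-7.4031, 5.4031, 8.0000].


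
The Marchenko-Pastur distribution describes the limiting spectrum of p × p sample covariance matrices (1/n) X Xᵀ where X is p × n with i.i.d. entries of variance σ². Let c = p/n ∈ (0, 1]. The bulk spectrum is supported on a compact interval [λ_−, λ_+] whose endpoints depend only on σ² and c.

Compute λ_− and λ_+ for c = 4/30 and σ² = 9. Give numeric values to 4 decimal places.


c = 4/30 = 0.133333; √c = 0.365148.
λ_− = σ² (1 − √c)² = 9 · (1 − 0.365148)² = 9 · (0.634852)² = 3.627329.
λ_+ = σ² (1 + √c)² = 9 · (1 + 0.365148)² = 9 · (1.365148)² = 16.772671.

Rounded to 4 decimal places: λ_− ≈ 3.6273, λ_+ ≈ 16.7727.


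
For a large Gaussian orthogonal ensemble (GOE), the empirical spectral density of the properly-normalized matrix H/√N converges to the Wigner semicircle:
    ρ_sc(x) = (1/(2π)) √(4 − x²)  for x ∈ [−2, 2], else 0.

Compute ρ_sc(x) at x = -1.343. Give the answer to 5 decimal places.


ρ_sc(x) = (1/(2π)) √(4 − x²). With x = -1.343:
  4 − x² = 4 − (-1.343)² = 4 − 1.803649 = 2.196351.
  √(4 − x²) = 1.482009.
  1/(2π) = 0.159155.
  ρ_sc(-1.343) = 0.159155 · 1.482009 = 0.235869.

Rounded to 5 decimal places: ρ_sc(-1.343) ≈ 0.23587.


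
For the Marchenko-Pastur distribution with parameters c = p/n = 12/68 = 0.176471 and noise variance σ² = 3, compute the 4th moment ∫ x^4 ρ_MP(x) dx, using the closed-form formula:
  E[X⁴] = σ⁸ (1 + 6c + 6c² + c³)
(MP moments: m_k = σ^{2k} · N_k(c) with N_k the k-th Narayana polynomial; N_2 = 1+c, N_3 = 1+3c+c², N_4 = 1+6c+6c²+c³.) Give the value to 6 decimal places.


E[X⁴] = σ⁸ (1 + 6c + 6c² + c³) (fourth MP moment). With σ² = 3 (so σ⁸ = 81) and c = 12/68 = 0.176471: E[X⁴] = 81 · (1 + 6·0.176471 + 6·(0.176471)² + (0.176471)³) = 81 · 2.251170.

So E[X^4] = 182.344800.


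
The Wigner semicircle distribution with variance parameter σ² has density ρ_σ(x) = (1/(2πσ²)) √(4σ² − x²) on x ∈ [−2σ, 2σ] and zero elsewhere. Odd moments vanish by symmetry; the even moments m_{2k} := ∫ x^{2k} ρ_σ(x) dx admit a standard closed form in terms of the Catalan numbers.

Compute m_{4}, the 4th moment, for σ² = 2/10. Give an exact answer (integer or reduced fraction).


By the scaled semicircle moment identity, m_{2k} = σ^{2k} · C_k with k = 2.
C_2 = (1/(k+1)) · C(2k, k) = (1/3) · C(4, 2) = (1/3) · 6 = 2.
σ^{2k} = (σ²)^k = (2/10)^2 = 1/25.

Therefore m_{4} = σ^{4} · C_2 = (1/25) · 2 = 2/25.


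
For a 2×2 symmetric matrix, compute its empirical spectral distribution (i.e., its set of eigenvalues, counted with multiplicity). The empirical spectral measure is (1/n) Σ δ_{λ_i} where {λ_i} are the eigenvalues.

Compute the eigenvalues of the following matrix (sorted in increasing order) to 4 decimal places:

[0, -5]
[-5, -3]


Since M is real symmetric, both eigenvalues are real; they are the roots of det(λI − M) = λ² − (tr M) λ + det M.
tr M = 0 + (-3) = -3.
det M = 0·(-3) − (-5)² = 0 − 25 = -25.
Characteristic polynomial: λ² + 3λ − 25 = 0.
Discriminant Δ = (tr M)² − 4·det M = 9 − (-100) = 109; √Δ = 10.440307.
λ = (tr M ± √Δ)/2 = (-3 ± 10.440307)/2, giving (tr M − √Δ)/2 = -6.7202 and (tr M + √Δ)/2 = 3.7202.

Eigenvalues sorted in increasing order: [-6.7202, 3.7202].


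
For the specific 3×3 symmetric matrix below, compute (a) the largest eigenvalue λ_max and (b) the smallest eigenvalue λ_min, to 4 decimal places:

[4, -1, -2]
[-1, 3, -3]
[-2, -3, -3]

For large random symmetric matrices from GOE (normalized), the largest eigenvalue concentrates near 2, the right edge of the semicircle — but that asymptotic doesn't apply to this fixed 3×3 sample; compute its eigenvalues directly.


Since M is real symmetric, all three eigenvalues are real; they are the roots of det(λI − M) = λ³ − (tr M) λ² + s λ − det M, where s is the sum of the principal 2×2 minors.
tr M = 4 + 3 + (-3) = 4.
s = (4·3 − (-1)²) + (4·(-3) − (-2)²) + (3·(-3) − (-3)²) = 11 + (-16) + (-18) = -23.
det M (expand along row 1) = 4·(-18) − (-1)·(-3) + (-2)·9 = -93.
Characteristic polynomial: λ³ − 4λ² − 23λ + 93 = 0.
Substitute λ = y + (tr M)/3 = y + 1.333333 to remove the quadratic term: y³ + p·y + q = 0 with p = s − (tr M)²/3 = -28.333333 and q = −2(tr M)³/27 + (tr M)·s/3 − det M = 57.592593.
Three real roots ⇒ use the trigonometric (Viète) form: r = 2√(−p/3) = 6.146363, φ = arccos(3q/(p·r)) = arccos(-0.992138) = 3.016114 rad.
y_k = r·cos(φ/3 − 2πk/3) for k = 0, 1, 2 gives y = 3.293067, 2.847921, -6.140987.
λ_k = y_k + 1.333333 gives λ = 4.6264, 4.1813, -4.8077 (check: the sum is 4.0000 = tr M).

Hence λ_max = 4.6264 and λ_min = -4.8077.


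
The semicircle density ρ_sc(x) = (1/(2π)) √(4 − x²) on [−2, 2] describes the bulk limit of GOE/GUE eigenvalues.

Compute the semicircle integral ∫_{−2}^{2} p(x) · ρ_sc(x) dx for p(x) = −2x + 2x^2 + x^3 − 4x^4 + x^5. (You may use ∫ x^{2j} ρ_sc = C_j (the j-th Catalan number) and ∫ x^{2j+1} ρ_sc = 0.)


Write p(x) = Σ a_i x^i, split into monomials and integrate each against ρ_sc separately.
Using ∫ x^{2j} ρ_sc = C_j = (1/(j+1)) C(2j, j) (Catalan numbers) and ∫ x^{2j+1} ρ_sc = 0 (odd monomials vanish by symmetry):
  i = 1 (odd): ∫ x^1 ρ_sc = 0 (vanishes)
  i = 2 (even): a_2 · C_{1} = 2 · 1 = 2
  i = 3 (odd): ∫ x^3 ρ_sc = 0 (vanishes)
  i = 4 (even): a_4 · C_{2} = -4 · 2 = -8
  i = 5 (odd): ∫ x^5 ρ_sc = 0 (vanishes)

Summing the contributions: ∫_{−2}^{2} p(x) ρ_sc(x) dx = 2 + (-8) = -6.


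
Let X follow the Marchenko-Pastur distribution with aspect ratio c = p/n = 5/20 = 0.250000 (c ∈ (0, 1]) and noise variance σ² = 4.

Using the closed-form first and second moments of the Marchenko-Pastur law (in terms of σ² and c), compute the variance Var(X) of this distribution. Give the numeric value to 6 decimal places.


Recall the MP moments m_1 = E[X] = σ² and m_2 = E[X²] = σ⁴ (1 + c).
m_1 = E[X] = σ² = 4, so m_1² = 16.
m_2 = E[X²] = σ⁴ (1 + c) = 16 · (1 + 0.250000) = 16 · 1.250000 = 20.000000.
(Note m_2 − m_1² simplifies to c · σ⁴ = 0.250000 · 16.)

Var(X) = m_2 − m_1² = 20.000000 − 16 = 4.000000.


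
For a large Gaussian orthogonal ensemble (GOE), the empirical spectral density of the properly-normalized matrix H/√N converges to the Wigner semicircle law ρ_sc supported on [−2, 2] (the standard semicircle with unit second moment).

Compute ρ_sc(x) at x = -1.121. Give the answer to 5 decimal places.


ρ_sc(x) = (1/(2π)) √(4 − x²). With x = -1.121:
  4 − x² = 4 − (-1.121)² = 4 − 1.256641 = 2.743359.
  √(4 − x²) = 1.656309.
  1/(2π) = 0.159155.
  ρ_sc(-1.121) = 0.159155 · 1.656309 = 0.263610.

Rounded to 5 decimal places: ρ_sc(-1.121) ≈ 0.26361.


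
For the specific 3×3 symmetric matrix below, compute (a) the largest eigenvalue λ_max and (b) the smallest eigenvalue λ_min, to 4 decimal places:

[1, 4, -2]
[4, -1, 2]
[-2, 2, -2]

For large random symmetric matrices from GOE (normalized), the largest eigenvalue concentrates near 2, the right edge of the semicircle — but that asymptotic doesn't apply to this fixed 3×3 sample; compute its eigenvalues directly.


Since M is real symmetric, all three eigenvalues are real; they are the roots of det(λI − M) = λ³ − (tr M) λ² + s λ − det M, where s is the sum of the principal 2×2 minors.
tr M = 1 + (-1) + (-2) = -2.
s = (1·(-1) − 4²) + (1·(-2) − (-2)²) + ((-1)·(-2) − 2²) = -17 + (-6) + (-2) = -25.
det M (expand along row 1) = 1·(-2) − 4·(-4) + (-2)·6 = 2.
Characteristic polynomial: λ³ + 2λ² − 25λ − 2 = 0.
Substitute λ = y + (tr M)/3 = y − 0.666667 to remove the quadratic term: y³ + p·y + q = 0 with p = s − (tr M)²/3 = -26.333333 and q = −2(tr M)³/27 + (tr M)·s/3 − det M = 15.259259.
Three real roots ⇒ use the trigonometric (Viète) form: r = 2√(−p/3) = 5.925463, φ = arccos(3q/(p·r)) = arccos(-0.293377) = 1.868554 rad.
y_k = r·cos(φ/3 − 2πk/3) for k = 0, 1, 2 gives y = 4.812770, 0.587152, -5.399922.
λ_k = y_k − 0.666667 gives λ = 4.1461, -0.0795, -6.0666 (check: the sum is -2.0000 = tr M).

Hence λ_max = 4.1461 and λ_min = -6.0666.


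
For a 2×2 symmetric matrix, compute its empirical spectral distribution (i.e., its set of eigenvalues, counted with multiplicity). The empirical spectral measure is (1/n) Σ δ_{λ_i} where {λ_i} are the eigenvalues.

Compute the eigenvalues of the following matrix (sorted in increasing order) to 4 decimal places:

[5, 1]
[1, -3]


Since M is real symmetric, both eigenvalues are real; they are the roots of det(λI − M) = λ² − (tr M) λ + det M.
tr M = 5 + (-3) = 2.
det M = 5·(-3) − 1² = -15 − 1 = -16.
Characteristic polynomial: λ² − 2λ − 16 = 0.
Discriminant Δ = (tr M)² − 4·det M = 4 − (-64) = 68; √Δ = 8.246211.
λ = (tr M ± √Δ)/2 = (2 ± 8.246211)/2, giving (tr M − √Δ)/2 = -3.1231 and (tr M + √Δ)/2 = 5.1231.

Eigenvalues sorted in increasing order: [-3.1231, 5.1231].


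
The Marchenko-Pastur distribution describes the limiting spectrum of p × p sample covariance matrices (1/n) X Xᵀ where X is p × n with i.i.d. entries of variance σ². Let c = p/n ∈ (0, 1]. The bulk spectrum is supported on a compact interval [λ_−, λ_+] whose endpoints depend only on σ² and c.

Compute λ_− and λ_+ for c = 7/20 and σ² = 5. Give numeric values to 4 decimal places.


c = 7/20 = 0.350000; √c = 0.591608.
λ_− = σ² (1 − √c)² = 5 · (1 − 0.591608)² = 5 · (0.408392)² = 0.833920.
λ_+ = σ² (1 + √c)² = 5 · (1 + 0.591608)² = 5 · (1.591608)² = 12.666080.

Rounded to 4 decimal places: λ_− ≈ 0.8339, λ_+ ≈ 12.6661.


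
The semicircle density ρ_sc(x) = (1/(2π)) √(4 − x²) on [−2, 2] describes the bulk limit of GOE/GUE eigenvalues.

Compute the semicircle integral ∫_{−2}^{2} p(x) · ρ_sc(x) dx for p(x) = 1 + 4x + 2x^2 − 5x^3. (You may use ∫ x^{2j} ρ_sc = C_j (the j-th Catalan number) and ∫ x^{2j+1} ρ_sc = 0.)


Write p(x) = Σ a_i x^i, split into monomials and integrate each against ρ_sc separately.
Using ∫ x^{2j} ρ_sc = C_j = (1/(j+1)) C(2j, j) (Catalan numbers) and ∫ x^{2j+1} ρ_sc = 0 (odd monomials vanish by symmetry):
  i = 0 (even): a_0 · C_{0} = 1 · 1 = 1
  i = 1 (odd): ∫ x^1 ρ_sc = 0 (vanishes)
  i = 2 (even): a_2 · C_{1} = 2 · 1 = 2
  i = 3 (odd): ∫ x^3 ρ_sc = 0 (vanishes)

Summing the contributions: ∫_{−2}^{2} p(x) ρ_sc(x) dx = 1 + 2 = 3.
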